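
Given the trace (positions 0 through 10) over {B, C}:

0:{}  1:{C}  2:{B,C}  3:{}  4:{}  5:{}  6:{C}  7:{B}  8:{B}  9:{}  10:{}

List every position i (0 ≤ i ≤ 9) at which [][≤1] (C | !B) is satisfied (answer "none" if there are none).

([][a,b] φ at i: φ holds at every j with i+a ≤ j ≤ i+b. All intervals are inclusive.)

Evaluate at each i in [0,9]:
  i=0: ✓ (all of [0,1])
  i=1: ✓ (all of [1,2])
  i=2: ✓ (all of [2,3])
  i=3: ✓ (all of [3,4])
  i=4: ✓ (all of [4,5])
  i=5: ✓ (all of [5,6])
  i=6: ✗ (fails at j=7)
  i=7: ✗ (fails at j=7)
  i=8: ✗ (fails at j=8)
  i=9: ✓ (all of [9,10])

0, 1, 2, 3, 4, 5, 9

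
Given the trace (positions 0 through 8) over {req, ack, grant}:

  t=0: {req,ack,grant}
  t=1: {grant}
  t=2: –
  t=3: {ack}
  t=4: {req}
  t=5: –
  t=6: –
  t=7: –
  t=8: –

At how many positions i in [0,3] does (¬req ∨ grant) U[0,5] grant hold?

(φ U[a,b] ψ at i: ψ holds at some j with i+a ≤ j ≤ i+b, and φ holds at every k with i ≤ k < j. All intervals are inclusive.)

2

Evaluate at each i in [0,3]:
  i=0: ✓ (rhs at j=0)
  i=1: ✓ (rhs at j=1)
  i=2: ✗ (no rhs in [2,7])
  i=3: ✗ (no rhs in [3,8])
Positions where it holds: {0, 1} → 2.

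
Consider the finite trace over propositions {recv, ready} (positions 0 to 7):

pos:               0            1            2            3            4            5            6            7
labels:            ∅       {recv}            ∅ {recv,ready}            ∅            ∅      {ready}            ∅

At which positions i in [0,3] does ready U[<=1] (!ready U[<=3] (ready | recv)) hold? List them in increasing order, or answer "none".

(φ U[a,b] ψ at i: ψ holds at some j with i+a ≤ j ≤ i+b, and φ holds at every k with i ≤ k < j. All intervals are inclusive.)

0, 1, 2, 3

Evaluate at each i in [0,3]:
  i=0: ✓ (rhs at j=0)
  i=1: ✓ (rhs at j=1)
  i=2: ✓ (rhs at j=2)
  i=3: ✓ (rhs at j=3)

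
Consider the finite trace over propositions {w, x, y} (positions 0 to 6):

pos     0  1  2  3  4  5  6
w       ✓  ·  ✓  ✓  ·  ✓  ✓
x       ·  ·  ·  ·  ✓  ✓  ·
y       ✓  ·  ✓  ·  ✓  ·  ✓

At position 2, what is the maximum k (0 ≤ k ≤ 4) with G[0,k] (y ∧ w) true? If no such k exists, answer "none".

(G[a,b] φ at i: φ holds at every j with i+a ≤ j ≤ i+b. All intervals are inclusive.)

0

(y ∧ w) must hold from j=2 onward; find where it first fails.
  j=2: holds
  j=3: fails
Holds on [2,2], so largest k = 0.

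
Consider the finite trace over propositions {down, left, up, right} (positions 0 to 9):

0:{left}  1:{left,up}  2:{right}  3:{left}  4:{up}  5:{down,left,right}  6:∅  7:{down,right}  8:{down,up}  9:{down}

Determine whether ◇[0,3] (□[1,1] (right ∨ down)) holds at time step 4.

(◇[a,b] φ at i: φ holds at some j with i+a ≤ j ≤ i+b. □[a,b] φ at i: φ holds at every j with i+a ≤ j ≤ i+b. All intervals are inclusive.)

Yes

Check □[1,1] (right ∨ down) at each j in [4,7]:
  j=4: holds on [5,5]
  j=5: fails at 6
  j=6: holds on [7,7]
  j=7: holds on [8,8]
Found at j=4 → formula holds.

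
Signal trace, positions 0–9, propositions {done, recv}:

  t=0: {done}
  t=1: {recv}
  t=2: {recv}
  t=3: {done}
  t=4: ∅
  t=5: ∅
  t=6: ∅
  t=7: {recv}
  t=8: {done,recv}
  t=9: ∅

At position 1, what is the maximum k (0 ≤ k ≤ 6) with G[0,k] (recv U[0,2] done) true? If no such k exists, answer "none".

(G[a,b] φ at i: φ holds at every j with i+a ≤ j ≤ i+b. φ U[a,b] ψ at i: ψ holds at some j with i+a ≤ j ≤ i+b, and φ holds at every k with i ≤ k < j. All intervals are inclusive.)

2

(recv U[0,2] done) must hold from j=1 onward; find where it first fails.
  j=1: holds
  j=2: holds
  j=3: holds
  j=4: fails
Holds on [1,3], so largest k = 2.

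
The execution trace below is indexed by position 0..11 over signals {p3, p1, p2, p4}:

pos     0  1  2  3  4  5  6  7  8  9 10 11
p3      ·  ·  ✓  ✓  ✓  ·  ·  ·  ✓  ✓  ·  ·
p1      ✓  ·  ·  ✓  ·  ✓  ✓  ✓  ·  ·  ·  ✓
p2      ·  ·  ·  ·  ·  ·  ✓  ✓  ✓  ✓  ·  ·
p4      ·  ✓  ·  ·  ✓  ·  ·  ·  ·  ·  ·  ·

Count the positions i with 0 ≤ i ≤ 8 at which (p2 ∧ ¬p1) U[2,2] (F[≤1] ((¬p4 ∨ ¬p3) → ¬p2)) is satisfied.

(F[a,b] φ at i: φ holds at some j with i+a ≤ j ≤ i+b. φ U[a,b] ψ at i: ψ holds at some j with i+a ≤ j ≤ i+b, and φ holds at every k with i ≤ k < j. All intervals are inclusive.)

1

Evaluate at each i in [0,8]:
  i=0: ✗ (lhs fails at k=0 before rhs at j=2)
  i=1: ✗ (lhs fails at k=1 before rhs at j=3)
  i=2: ✗ (lhs fails at k=2 before rhs at j=4)
  i=3: ✗ (lhs fails at k=3 before rhs at j=5)
  i=4: ✗ (no rhs in [6,6])
  i=5: ✗ (no rhs in [7,7])
  i=6: ✗ (no rhs in [8,8])
  i=7: ✗ (lhs fails at k=7 before rhs at j=9)
  i=8: ✓ (rhs at j=10; lhs holds on [8,9])
Positions where it holds: {8} → 1.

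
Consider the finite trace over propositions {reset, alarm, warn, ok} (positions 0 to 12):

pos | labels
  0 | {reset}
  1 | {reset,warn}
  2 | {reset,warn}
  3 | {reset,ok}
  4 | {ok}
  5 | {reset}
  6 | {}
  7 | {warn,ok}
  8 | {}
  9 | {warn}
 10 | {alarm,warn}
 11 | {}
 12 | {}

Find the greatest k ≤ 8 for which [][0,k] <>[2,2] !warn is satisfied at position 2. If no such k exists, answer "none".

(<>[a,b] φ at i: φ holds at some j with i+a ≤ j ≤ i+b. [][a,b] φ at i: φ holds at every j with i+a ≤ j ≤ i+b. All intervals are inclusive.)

<>[2,2] !warn must hold from j=2 onward; find where it first fails.
  j=2: holds
  j=3: holds
  j=4: holds
  j=5: fails
Holds on [2,4], so largest k = 2.

2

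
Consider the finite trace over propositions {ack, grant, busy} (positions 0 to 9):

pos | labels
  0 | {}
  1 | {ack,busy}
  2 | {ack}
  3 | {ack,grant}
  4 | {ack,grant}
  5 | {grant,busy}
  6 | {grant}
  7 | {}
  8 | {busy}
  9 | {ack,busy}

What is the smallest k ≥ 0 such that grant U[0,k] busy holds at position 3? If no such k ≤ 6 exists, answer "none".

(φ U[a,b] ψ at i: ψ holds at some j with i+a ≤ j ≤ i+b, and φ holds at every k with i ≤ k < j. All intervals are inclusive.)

2

Need earliest j ≥ 3 with busy, and grant at every k in [3,j-1].
  j=3: rhs fails.
  j=4: rhs fails.
  j=5: rhs holds; lhs holds on [3,4]. k = 2.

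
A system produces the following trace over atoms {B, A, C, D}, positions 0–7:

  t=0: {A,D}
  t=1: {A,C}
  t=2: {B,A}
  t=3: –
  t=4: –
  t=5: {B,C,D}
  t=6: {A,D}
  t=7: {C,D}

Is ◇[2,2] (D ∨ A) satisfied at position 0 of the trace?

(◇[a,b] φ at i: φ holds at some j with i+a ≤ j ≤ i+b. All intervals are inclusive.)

Check (D ∨ A) at each j in [2,2]:
  j=2: true
Found at j=2 → formula holds.

True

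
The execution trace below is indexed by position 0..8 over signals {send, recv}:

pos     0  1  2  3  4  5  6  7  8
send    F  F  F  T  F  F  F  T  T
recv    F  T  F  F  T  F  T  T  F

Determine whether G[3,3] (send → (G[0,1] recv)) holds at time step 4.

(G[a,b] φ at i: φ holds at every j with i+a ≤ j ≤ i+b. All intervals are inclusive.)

Does not hold

Check (send → (G[0,1] recv)) at every j in [7,7]:
  j=7: antecedent true; consequent fails at 8 → ✗
Fails at j=7 → formula fails.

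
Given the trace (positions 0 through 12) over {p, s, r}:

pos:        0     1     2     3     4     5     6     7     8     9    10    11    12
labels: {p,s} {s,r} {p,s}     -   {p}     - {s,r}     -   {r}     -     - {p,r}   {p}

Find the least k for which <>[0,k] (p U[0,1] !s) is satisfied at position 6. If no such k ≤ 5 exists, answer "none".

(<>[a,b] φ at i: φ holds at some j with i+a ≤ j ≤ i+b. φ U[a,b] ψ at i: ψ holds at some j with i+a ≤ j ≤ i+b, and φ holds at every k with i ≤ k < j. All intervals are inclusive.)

Scan j = 6,7,… for (p U[0,1] !s):
  j=6: fails
  j=7: holds
First hit at j=7, so smallest k = 7-6 = 1.

1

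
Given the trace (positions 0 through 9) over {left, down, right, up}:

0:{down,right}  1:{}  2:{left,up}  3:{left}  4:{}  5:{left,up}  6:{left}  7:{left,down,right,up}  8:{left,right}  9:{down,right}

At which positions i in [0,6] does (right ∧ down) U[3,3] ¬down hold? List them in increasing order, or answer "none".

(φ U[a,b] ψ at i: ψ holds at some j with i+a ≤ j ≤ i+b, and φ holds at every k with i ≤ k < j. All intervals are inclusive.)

none

Evaluate at each i in [0,6]:
  i=0: ✗ (lhs fails at k=1 before rhs at j=3)
  i=1: ✗ (lhs fails at k=1 before rhs at j=4)
  i=2: ✗ (lhs fails at k=2 before rhs at j=5)
  i=3: ✗ (lhs fails at k=3 before rhs at j=6)
  i=4: ✗ (no rhs in [7,7])
  i=5: ✗ (lhs fails at k=5 before rhs at j=8)
  i=6: ✗ (no rhs in [9,9])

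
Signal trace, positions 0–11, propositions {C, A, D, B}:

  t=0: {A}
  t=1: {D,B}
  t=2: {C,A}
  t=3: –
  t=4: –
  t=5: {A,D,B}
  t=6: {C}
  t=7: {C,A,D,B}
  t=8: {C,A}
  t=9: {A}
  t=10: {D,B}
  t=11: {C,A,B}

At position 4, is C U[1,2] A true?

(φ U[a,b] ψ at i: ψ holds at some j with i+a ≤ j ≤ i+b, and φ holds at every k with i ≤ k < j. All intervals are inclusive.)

Need some j in [5,6] with A, and C at every k in [4,j-1].
  j=5: A holds, but C fails at k=4 → not this j.
  j=6: A false.
No j in the window works → until fails.

No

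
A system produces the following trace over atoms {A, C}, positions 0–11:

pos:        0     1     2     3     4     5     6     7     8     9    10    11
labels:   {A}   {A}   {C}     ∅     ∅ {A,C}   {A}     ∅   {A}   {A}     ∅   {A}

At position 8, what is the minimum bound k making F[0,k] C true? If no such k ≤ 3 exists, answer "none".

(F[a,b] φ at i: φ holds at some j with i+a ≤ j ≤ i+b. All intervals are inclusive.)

none

Scan j = 8,9,… for C:
  j=8: fails
  j=9: fails
  j=10: fails
  j=11: fails
No j in [8,11] satisfies it → none.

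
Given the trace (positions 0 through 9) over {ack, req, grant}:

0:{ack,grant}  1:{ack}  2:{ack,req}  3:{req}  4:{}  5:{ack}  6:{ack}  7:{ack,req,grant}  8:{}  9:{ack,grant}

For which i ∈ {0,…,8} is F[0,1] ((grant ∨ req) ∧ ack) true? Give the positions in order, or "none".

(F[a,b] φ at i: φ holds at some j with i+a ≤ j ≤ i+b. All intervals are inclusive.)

Evaluate at each i in [0,8]:
  i=0: ✓ (witness j=0)
  i=1: ✓ (witness j=2)
  i=2: ✓ (witness j=2)
  i=3: ✗ (none in [3,4])
  i=4: ✗ (none in [4,5])
  i=5: ✗ (none in [5,6])
  i=6: ✓ (witness j=7)
  i=7: ✓ (witness j=7)
  i=8: ✓ (witness j=9)

0, 1, 2, 6, 7, 8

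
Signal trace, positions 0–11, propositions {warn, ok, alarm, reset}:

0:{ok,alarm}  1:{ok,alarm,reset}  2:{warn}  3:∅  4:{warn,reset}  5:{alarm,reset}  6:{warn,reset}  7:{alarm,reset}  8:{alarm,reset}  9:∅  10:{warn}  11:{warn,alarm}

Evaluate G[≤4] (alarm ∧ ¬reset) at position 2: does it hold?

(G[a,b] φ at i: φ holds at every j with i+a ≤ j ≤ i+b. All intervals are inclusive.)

False

Check (alarm ∧ ¬reset) at every j in [2,6]:
  j=2: false
  j=3: false
  j=4: false
  j=5: false
  j=6: false
Fails at j=2 → formula fails.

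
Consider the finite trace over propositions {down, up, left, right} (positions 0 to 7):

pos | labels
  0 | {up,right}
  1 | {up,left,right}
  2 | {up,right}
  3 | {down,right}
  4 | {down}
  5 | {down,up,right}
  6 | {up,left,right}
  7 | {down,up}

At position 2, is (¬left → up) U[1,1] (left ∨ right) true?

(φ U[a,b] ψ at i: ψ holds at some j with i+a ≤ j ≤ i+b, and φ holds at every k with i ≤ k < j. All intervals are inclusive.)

Holds

Need some j in [3,3] with (left ∨ right), and (¬left → up) at every k in [2,j-1].
  j=3: (left ∨ right) holds; (¬left → up) holds at every k in [2,2] → satisfied.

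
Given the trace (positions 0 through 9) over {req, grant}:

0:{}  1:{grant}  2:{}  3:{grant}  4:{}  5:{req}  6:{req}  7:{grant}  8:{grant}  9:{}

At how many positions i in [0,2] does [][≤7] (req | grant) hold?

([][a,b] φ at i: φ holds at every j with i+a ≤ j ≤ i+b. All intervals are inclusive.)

0

Evaluate at each i in [0,2]:
  i=0: ✗ (fails at j=0)
  i=1: ✗ (fails at j=2)
  i=2: ✗ (fails at j=2)
Positions where it holds: {} → 0.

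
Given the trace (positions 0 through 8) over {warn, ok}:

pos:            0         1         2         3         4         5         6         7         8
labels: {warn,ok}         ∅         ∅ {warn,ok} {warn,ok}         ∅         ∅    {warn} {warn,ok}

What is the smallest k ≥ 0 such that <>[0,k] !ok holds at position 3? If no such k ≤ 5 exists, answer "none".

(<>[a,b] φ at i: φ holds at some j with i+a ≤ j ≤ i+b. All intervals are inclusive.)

Scan j = 3,4,… for !ok:
  j=3: fails
  j=4: fails
  j=5: holds
First hit at j=5, so smallest k = 5-3 = 2.

2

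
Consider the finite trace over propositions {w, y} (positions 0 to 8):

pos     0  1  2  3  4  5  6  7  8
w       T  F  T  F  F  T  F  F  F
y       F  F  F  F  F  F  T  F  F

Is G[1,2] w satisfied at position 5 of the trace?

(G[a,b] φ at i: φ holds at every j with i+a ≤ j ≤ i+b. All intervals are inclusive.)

Check w at every j in [6,7]:
  j=6: false
  j=7: false
Fails at j=6 → formula fails.

No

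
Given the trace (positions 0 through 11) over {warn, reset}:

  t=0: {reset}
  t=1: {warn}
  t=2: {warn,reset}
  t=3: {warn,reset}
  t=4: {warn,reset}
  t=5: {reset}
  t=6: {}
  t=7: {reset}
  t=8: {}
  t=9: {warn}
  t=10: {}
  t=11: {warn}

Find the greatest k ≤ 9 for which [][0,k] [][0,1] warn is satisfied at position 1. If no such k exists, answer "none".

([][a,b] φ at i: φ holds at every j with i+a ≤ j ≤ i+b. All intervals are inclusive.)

2

[][0,1] warn must hold from j=1 onward; find where it first fails.
  j=1: holds
  j=2: holds
  j=3: holds
  j=4: fails
Holds on [1,3], so largest k = 2.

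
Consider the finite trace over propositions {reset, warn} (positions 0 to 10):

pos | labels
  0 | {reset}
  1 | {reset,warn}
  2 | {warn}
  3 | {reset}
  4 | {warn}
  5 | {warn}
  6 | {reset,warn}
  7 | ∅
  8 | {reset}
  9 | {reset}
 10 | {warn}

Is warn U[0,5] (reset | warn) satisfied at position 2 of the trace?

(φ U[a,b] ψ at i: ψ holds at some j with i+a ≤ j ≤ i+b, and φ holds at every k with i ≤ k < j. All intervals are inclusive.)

True

Need some j in [2,7] with (reset | warn), and warn at every k in [2,j-1].
  j=2: (reset | warn) holds; no prefix to check → satisfied.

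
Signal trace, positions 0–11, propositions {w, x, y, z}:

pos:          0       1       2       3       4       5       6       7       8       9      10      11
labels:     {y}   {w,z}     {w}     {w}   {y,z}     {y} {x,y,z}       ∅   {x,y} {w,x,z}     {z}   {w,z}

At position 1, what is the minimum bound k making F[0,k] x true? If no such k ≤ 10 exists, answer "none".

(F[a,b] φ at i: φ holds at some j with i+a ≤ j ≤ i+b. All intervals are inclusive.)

5

Scan j = 1,2,… for x:
  j=1: fails
  j=2: fails
  j=3: fails
  j=4: fails
  j=5: fails
  j=6: holds
First hit at j=6, so smallest k = 6-1 = 5.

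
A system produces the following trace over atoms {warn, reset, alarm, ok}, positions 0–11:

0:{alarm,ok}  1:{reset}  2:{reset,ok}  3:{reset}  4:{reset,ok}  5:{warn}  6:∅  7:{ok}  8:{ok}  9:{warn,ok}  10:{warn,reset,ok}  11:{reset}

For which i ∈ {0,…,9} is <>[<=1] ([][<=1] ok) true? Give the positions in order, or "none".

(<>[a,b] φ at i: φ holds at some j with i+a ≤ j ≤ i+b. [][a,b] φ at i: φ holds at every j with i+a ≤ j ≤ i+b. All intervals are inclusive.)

Evaluate at each i in [0,9]:
  i=0: ✗ (none in [0,1])
  i=1: ✗ (none in [1,2])
  i=2: ✗ (none in [2,3])
  i=3: ✗ (none in [3,4])
  i=4: ✗ (none in [4,5])
  i=5: ✗ (none in [5,6])
  i=6: ✓ (witness j=7)
  i=7: ✓ (witness j=7)
  i=8: ✓ (witness j=8)
  i=9: ✓ (witness j=9)

6, 7, 8, 9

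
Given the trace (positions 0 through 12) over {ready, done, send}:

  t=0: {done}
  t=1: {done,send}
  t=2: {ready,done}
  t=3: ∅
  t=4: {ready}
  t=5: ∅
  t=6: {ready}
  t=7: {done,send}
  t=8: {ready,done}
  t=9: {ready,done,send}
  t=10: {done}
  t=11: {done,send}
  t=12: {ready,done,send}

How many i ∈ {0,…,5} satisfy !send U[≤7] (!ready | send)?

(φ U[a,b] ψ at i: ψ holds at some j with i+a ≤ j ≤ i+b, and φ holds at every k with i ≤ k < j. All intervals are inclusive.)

6

Evaluate at each i in [0,5]:
  i=0: ✓ (rhs at j=0)
  i=1: ✓ (rhs at j=1)
  i=2: ✓ (rhs at j=3; lhs holds on [2,2])
  i=3: ✓ (rhs at j=3)
  i=4: ✓ (rhs at j=5; lhs holds on [4,4])
  i=5: ✓ (rhs at j=5)
Positions where it holds: {0, 1, 2, 3, 4, 5} → 6.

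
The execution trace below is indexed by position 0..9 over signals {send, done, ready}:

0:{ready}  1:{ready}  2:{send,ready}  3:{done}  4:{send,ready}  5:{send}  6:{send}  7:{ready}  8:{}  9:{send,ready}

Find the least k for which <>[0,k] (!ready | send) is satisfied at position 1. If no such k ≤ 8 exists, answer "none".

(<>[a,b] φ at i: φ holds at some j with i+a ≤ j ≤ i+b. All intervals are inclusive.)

1

Scan j = 1,2,… for (!ready | send):
  j=1: fails
  j=2: holds
First hit at j=2, so smallest k = 2-1 = 1.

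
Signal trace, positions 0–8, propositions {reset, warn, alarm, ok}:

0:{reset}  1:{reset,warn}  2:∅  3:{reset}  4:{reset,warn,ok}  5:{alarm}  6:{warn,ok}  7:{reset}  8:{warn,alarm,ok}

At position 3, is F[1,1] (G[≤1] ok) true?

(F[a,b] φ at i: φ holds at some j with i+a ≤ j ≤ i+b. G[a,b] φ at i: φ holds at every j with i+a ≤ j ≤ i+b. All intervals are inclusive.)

No

Check G[≤1] ok at each j in [4,4]:
  j=4: fails at 5
No position in the window satisfies it → formula fails.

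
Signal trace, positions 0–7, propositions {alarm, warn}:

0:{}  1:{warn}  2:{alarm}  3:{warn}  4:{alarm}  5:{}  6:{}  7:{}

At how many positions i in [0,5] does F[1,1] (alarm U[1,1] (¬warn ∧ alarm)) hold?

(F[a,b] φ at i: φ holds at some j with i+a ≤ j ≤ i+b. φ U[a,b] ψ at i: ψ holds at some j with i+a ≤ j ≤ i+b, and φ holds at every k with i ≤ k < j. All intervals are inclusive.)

0

Evaluate at each i in [0,5]:
  i=0: ✗ (none in [1,1])
  i=1: ✗ (none in [2,2])
  i=2: ✗ (none in [3,3])
  i=3: ✗ (none in [4,4])
  i=4: ✗ (none in [5,5])
  i=5: ✗ (none in [6,6])
Positions where it holds: {} → 0.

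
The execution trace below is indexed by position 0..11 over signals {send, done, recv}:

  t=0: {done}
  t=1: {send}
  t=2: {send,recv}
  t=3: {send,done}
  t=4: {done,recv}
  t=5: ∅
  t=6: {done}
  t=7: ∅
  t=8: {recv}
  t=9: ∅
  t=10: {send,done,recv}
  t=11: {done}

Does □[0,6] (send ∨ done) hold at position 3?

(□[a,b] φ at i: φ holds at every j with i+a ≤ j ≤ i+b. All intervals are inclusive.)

No

Check (send ∨ done) at every j in [3,9]:
  j=3: true
  j=4: true
  j=5: false
  j=6: true
  j=7: false
  j=8: false
  j=9: false
Fails at j=5 → formula fails.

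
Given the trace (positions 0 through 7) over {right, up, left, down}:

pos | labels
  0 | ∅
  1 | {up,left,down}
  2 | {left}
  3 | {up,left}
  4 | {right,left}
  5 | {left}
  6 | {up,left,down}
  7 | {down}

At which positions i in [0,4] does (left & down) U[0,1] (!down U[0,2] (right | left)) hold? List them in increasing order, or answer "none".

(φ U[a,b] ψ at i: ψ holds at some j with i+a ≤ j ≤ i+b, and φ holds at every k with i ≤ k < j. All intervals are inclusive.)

0, 1, 2, 3, 4

Evaluate at each i in [0,4]:
  i=0: ✓ (rhs at j=0)
  i=1: ✓ (rhs at j=1)
  i=2: ✓ (rhs at j=2)
  i=3: ✓ (rhs at j=3)
  i=4: ✓ (rhs at j=4)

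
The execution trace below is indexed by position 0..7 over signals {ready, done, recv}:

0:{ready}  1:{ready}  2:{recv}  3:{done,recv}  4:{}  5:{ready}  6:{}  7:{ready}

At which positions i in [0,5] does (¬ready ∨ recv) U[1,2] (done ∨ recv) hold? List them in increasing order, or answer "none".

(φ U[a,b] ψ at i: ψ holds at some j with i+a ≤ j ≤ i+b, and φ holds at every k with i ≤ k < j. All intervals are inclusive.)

2

Evaluate at each i in [0,5]:
  i=0: ✗ (lhs fails at k=0 before rhs at j=2)
  i=1: ✗ (lhs fails at k=1 before rhs at j=2)
  i=2: ✓ (rhs at j=3; lhs holds on [2,2])
  i=3: ✗ (no rhs in [4,5])
  i=4: ✗ (no rhs in [5,6])
  i=5: ✗ (no rhs in [6,7])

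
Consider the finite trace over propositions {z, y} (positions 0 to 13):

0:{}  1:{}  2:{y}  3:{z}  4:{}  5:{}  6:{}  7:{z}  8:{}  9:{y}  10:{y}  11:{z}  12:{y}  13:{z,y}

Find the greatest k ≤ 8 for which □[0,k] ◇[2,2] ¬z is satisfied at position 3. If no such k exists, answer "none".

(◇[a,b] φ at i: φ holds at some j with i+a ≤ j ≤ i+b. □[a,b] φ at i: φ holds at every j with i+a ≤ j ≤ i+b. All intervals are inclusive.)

1

◇[2,2] ¬z must hold from j=3 onward; find where it first fails.
  j=3: holds
  j=4: holds
  j=5: fails
Holds on [3,4], so largest k = 1.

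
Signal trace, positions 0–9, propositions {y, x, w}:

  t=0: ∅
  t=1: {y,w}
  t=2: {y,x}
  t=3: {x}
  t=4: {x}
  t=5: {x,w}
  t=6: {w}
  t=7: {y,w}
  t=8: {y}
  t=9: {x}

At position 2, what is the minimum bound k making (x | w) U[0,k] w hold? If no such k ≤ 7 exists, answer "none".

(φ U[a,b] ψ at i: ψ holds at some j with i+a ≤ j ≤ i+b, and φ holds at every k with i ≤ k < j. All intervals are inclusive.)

3

Need earliest j ≥ 2 with w, and (x | w) at every k in [2,j-1].
  j=2: rhs fails.
  j=3: rhs fails.
  j=4: rhs fails.
  j=5: rhs holds; lhs holds on [2,4]. k = 3.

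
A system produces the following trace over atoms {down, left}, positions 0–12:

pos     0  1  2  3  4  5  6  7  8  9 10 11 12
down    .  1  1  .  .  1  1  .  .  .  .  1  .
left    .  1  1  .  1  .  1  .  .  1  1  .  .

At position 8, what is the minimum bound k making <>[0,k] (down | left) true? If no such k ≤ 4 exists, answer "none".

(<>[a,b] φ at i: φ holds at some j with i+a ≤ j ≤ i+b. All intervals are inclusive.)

Scan j = 8,9,… for (down | left):
  j=8: fails
  j=9: holds
First hit at j=9, so smallest k = 9-8 = 1.

1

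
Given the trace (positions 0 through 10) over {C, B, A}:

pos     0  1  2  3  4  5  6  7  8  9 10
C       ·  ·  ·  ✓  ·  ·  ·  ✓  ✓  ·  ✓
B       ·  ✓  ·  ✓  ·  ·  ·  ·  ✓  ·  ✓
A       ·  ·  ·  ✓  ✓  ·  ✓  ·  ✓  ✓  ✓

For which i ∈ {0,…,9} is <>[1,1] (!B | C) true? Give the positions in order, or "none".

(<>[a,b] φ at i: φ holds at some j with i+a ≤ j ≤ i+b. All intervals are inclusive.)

1, 2, 3, 4, 5, 6, 7, 8, 9

Evaluate at each i in [0,9]:
  i=0: ✗ (none in [1,1])
  i=1: ✓ (witness j=2)
  i=2: ✓ (witness j=3)
  i=3: ✓ (witness j=4)
  i=4: ✓ (witness j=5)
  i=5: ✓ (witness j=6)
  i=6: ✓ (witness j=7)
  i=7: ✓ (witness j=8)
  i=8: ✓ (witness j=9)
  i=9: ✓ (witness j=10)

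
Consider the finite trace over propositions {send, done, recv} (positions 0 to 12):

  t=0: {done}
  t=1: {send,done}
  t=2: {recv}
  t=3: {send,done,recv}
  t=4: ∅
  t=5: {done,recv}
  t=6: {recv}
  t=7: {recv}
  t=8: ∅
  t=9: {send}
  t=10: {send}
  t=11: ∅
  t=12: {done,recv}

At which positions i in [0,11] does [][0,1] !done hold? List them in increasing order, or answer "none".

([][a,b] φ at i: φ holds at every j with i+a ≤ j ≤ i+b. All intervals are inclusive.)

6, 7, 8, 9, 10

Evaluate at each i in [0,11]:
  i=0: ✗ (fails at j=0)
  i=1: ✗ (fails at j=1)
  i=2: ✗ (fails at j=3)
  i=3: ✗ (fails at j=3)
  i=4: ✗ (fails at j=5)
  i=5: ✗ (fails at j=5)
  i=6: ✓ (all of [6,7])
  i=7: ✓ (all of [7,8])
  i=8: ✓ (all of [8,9])
  i=9: ✓ (all of [9,10])
  i=10: ✓ (all of [10,11])
  i=11: ✗ (fails at j=12)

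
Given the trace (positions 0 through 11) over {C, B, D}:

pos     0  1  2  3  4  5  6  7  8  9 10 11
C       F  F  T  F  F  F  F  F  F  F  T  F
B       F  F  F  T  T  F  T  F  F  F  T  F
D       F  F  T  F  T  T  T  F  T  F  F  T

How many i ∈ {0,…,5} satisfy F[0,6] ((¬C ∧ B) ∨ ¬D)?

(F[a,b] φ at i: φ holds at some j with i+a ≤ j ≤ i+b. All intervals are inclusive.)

Evaluate at each i in [0,5]:
  i=0: ✓ (witness j=0)
  i=1: ✓ (witness j=1)
  i=2: ✓ (witness j=3)
  i=3: ✓ (witness j=3)
  i=4: ✓ (witness j=4)
  i=5: ✓ (witness j=6)
Positions where it holds: {0, 1, 2, 3, 4, 5} → 6.

6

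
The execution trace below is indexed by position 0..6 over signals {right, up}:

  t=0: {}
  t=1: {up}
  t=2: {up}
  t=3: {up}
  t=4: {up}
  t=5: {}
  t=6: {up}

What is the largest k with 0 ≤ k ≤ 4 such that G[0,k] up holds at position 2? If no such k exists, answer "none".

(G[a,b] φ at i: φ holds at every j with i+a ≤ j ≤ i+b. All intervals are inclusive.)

up must hold from j=2 onward; find where it first fails.
  j=2: holds
  j=3: holds
  j=4: holds
  j=5: fails
Holds on [2,4], so largest k = 2.

2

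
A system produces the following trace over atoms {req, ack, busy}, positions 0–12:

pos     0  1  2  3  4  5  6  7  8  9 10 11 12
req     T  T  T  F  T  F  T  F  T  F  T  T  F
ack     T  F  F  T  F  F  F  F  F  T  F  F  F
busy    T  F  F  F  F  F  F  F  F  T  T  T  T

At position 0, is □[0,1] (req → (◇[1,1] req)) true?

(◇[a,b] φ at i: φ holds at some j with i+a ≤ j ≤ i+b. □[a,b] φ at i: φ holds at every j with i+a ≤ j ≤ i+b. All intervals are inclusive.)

Check (req → (◇[1,1] req)) at every j in [0,1]:
  j=0: antecedent true; consequent holds (witness at 1) → ✓
  j=1: antecedent true; consequent holds (witness at 2) → ✓
All positions satisfy it → formula holds.

True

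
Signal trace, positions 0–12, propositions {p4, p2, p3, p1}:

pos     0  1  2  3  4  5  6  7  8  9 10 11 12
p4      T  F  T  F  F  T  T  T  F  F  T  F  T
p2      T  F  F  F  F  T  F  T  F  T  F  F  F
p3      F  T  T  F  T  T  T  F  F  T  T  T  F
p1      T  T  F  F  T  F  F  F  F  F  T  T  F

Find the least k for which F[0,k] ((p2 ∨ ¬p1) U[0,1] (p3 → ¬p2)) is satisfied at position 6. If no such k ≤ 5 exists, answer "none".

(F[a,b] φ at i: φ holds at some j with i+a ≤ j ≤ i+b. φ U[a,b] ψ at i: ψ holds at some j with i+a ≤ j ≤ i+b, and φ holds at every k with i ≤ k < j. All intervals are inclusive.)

Scan j = 6,7,… for ((p2 ∨ ¬p1) U[0,1] (p3 → ¬p2)):
  j=6: holds
First hit at j=6, so smallest k = 6-6 = 0.

0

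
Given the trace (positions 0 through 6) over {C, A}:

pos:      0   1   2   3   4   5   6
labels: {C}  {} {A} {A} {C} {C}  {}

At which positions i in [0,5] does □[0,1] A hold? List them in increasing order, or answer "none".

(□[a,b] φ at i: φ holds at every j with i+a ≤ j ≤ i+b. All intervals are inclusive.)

Evaluate at each i in [0,5]:
  i=0: ✗ (fails at j=0)
  i=1: ✗ (fails at j=1)
  i=2: ✓ (all of [2,3])
  i=3: ✗ (fails at j=4)
  i=4: ✗ (fails at j=4)
  i=5: ✗ (fails at j=5)

2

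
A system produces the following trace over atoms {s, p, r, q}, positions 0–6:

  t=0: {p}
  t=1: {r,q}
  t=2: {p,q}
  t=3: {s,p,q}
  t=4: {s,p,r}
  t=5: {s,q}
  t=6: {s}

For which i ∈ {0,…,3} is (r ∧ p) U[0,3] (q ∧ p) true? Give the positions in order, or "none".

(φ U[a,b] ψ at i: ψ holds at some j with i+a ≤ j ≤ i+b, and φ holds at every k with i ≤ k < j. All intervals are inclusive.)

2, 3

Evaluate at each i in [0,3]:
  i=0: ✗ (lhs fails at k=0 before rhs at j=2)
  i=1: ✗ (lhs fails at k=1 before rhs at j=2)
  i=2: ✓ (rhs at j=2)
  i=3: ✓ (rhs at j=3)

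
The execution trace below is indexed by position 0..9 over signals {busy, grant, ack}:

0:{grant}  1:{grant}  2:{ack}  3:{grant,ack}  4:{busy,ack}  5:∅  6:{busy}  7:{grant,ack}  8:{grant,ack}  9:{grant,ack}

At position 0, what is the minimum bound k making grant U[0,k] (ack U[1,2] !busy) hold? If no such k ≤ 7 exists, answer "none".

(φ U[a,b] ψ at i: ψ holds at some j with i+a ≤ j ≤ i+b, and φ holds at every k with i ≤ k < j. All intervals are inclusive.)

Need earliest j ≥ 0 with (ack U[1,2] !busy), and grant at every k in [0,j-1].
  j=0: rhs fails.
  j=1: rhs fails.
  j=2: rhs holds; lhs holds on [0,1]. k = 2.

2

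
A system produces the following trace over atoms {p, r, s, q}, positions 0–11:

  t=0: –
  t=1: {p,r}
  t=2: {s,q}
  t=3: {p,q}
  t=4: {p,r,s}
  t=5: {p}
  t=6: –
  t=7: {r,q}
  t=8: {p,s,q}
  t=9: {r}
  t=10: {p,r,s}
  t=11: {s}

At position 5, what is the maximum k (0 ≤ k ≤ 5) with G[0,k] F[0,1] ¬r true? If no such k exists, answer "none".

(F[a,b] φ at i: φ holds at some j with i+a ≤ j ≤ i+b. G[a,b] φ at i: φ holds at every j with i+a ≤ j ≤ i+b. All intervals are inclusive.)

3

F[0,1] ¬r must hold from j=5 onward; find where it first fails.
  j=5: holds
  j=6: holds
  j=7: holds
  j=8: holds
  j=9: fails
Holds on [5,8], so largest k = 3.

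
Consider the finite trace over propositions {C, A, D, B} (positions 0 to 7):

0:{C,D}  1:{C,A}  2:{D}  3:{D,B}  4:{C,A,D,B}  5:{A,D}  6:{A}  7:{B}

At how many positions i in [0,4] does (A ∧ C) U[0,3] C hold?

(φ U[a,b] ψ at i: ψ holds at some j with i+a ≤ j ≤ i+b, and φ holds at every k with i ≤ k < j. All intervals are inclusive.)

Evaluate at each i in [0,4]:
  i=0: ✓ (rhs at j=0)
  i=1: ✓ (rhs at j=1)
  i=2: ✗ (lhs fails at k=2 before rhs at j=4)
  i=3: ✗ (lhs fails at k=3 before rhs at j=4)
  i=4: ✓ (rhs at j=4)
Positions where it holds: {0, 1, 4} → 3.

3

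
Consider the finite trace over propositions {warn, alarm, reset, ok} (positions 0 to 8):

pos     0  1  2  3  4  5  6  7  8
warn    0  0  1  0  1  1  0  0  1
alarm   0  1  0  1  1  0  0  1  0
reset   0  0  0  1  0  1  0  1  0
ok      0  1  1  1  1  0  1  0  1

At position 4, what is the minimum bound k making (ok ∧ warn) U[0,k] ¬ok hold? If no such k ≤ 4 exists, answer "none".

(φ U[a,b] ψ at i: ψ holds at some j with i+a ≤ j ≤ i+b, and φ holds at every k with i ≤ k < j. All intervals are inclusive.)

1

Need earliest j ≥ 4 with ¬ok, and (ok ∧ warn) at every k in [4,j-1].
  j=4: rhs fails.
  j=5: rhs holds; lhs holds on [4,4]. k = 1.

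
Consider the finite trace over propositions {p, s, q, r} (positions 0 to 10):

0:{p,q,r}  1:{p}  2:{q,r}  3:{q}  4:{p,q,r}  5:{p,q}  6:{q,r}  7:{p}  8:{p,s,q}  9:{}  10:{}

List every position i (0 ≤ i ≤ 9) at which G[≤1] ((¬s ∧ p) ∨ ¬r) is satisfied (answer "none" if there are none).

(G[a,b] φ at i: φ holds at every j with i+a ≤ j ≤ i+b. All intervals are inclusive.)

0, 3, 4, 7, 8, 9

Evaluate at each i in [0,9]:
  i=0: ✓ (all of [0,1])
  i=1: ✗ (fails at j=2)
  i=2: ✗ (fails at j=2)
  i=3: ✓ (all of [3,4])
  i=4: ✓ (all of [4,5])
  i=5: ✗ (fails at j=6)
  i=6: ✗ (fails at j=6)
  i=7: ✓ (all of [7,8])
  i=8: ✓ (all of [8,9])
  i=9: ✓ (all of [9,10])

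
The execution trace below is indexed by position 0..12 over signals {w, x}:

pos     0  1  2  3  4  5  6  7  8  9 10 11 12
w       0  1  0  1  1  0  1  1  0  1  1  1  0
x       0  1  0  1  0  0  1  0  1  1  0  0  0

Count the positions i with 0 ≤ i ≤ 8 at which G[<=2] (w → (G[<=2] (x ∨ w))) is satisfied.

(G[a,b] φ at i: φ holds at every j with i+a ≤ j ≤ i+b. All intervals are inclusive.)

3

Evaluate at each i in [0,8]:
  i=0: ✗ (fails at j=1)
  i=1: ✗ (fails at j=1)
  i=2: ✗ (fails at j=3)
  i=3: ✗ (fails at j=3)
  i=4: ✗ (fails at j=4)
  i=5: ✓ (all of [5,7])
  i=6: ✓ (all of [6,8])
  i=7: ✓ (all of [7,9])
  i=8: ✗ (fails at j=10)
Positions where it holds: {5, 6, 7} → 3.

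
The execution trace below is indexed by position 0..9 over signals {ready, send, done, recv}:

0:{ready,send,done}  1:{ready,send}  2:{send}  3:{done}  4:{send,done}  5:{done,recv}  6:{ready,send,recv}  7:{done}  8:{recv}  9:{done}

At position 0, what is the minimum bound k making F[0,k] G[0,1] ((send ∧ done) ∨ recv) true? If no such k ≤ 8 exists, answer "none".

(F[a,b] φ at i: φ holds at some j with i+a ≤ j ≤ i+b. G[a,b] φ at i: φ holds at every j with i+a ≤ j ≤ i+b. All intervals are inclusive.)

Scan j = 0,1,… for G[0,1] ((send ∧ done) ∨ recv):
  j=0: fails
  j=1: fails
  j=2: fails
  j=3: fails
  j=4: holds
First hit at j=4, so smallest k = 4-0 = 4.

4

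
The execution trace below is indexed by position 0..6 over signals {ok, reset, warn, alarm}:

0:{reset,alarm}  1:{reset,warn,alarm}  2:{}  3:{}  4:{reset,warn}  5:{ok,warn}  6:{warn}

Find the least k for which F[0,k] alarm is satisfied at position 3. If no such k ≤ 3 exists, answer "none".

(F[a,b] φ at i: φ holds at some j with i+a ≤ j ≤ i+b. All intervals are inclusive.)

none

Scan j = 3,4,… for alarm:
  j=3: fails
  j=4: fails
  j=5: fails
  j=6: fails
No j in [3,6] satisfies it → none.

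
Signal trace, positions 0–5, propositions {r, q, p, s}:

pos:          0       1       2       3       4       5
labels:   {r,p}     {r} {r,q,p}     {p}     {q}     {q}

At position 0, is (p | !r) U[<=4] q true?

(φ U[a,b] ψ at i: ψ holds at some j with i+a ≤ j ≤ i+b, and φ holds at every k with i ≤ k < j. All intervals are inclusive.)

No

Need some j in [0,4] with q, and (p | !r) at every k in [0,j-1].
  j=0: q false.
  j=1: q false.
  j=2: q holds, but (p | !r) fails at k=1 → not this j.
  j=3: q false.
  j=4: q holds, but (p | !r) fails at k=1 → not this j.
No j in the window works → until fails.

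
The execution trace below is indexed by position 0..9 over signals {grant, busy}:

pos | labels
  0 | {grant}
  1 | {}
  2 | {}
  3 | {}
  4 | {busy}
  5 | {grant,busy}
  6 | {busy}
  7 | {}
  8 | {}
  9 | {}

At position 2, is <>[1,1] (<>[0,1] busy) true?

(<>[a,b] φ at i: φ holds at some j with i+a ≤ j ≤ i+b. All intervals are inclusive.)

Check <>[0,1] busy at each j in [3,3]:
  j=3: holds (witness at 4)
Found at j=3 → formula holds.

True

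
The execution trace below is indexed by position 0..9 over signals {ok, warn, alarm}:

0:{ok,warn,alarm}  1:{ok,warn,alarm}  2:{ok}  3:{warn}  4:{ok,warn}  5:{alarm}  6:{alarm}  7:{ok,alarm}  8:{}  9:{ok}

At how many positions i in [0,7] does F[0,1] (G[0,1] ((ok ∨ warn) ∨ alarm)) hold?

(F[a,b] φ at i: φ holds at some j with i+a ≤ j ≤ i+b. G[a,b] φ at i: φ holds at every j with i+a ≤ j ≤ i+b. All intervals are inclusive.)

Evaluate at each i in [0,7]:
  i=0: ✓ (witness j=0)
  i=1: ✓ (witness j=1)
  i=2: ✓ (witness j=2)
  i=3: ✓ (witness j=3)
  i=4: ✓ (witness j=4)
  i=5: ✓ (witness j=5)
  i=6: ✓ (witness j=6)
  i=7: ✗ (none in [7,8])
Positions where it holds: {0, 1, 2, 3, 4, 5, 6} → 7.

7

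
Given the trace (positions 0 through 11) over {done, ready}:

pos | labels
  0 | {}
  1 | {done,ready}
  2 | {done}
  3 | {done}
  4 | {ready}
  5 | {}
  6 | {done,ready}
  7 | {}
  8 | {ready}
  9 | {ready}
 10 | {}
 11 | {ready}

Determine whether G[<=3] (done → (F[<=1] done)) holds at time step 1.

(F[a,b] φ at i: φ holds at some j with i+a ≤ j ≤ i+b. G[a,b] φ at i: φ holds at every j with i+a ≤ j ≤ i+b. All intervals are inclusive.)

Holds

Check (done → (F[<=1] done)) at every j in [1,4]:
  j=1: antecedent true; consequent holds (witness at 1) → ✓
  j=2: antecedent true; consequent holds (witness at 2) → ✓
  j=3: antecedent true; consequent holds (witness at 3) → ✓
  j=4: antecedent false → ✓
All positions satisfy it → formula holds.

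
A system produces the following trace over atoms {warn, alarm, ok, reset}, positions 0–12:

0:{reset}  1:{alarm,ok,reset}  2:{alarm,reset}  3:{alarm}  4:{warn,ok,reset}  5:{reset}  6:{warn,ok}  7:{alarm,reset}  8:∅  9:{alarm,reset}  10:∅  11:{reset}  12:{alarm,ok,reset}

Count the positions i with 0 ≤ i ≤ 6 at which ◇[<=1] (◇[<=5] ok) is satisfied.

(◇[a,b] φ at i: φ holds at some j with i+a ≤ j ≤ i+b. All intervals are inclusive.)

7

Evaluate at each i in [0,6]:
  i=0: ✓ (witness j=0)
  i=1: ✓ (witness j=1)
  i=2: ✓ (witness j=2)
  i=3: ✓ (witness j=3)
  i=4: ✓ (witness j=4)
  i=5: ✓ (witness j=5)
  i=6: ✓ (witness j=6)
Positions where it holds: {0, 1, 2, 3, 4, 5, 6} → 7.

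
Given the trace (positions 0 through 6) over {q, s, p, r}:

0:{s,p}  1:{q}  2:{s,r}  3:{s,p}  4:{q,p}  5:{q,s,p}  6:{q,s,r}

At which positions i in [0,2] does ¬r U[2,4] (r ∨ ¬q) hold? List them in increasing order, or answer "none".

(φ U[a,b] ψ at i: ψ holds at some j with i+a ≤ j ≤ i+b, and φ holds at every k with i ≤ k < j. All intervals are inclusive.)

Evaluate at each i in [0,2]:
  i=0: ✓ (rhs at j=2; lhs holds on [0,1])
  i=1: ✗ (lhs fails at k=2 before rhs at j=3)
  i=2: ✗ (lhs fails at k=2 before rhs at j=6)

0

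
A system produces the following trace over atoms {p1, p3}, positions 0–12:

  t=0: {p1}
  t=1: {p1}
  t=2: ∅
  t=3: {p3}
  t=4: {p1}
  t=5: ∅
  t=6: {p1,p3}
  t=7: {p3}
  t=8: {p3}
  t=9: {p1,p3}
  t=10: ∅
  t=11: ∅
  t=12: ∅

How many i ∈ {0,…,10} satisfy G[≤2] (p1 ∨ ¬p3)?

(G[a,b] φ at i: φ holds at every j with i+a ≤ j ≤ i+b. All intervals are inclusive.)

Evaluate at each i in [0,10]:
  i=0: ✓ (all of [0,2])
  i=1: ✗ (fails at j=3)
  i=2: ✗ (fails at j=3)
  i=3: ✗ (fails at j=3)
  i=4: ✓ (all of [4,6])
  i=5: ✗ (fails at j=7)
  i=6: ✗ (fails at j=7)
  i=7: ✗ (fails at j=7)
  i=8: ✗ (fails at j=8)
  i=9: ✓ (all of [9,11])
  i=10: ✓ (all of [10,12])
Positions where it holds: {0, 4, 9, 10} → 4.

4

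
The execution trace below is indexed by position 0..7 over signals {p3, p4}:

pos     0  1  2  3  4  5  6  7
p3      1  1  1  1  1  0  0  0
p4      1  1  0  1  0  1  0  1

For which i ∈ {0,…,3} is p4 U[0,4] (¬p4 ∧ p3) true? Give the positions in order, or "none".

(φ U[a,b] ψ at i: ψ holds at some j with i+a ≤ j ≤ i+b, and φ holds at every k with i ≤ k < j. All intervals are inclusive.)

Evaluate at each i in [0,3]:
  i=0: ✓ (rhs at j=2; lhs holds on [0,1])
  i=1: ✓ (rhs at j=2; lhs holds on [1,1])
  i=2: ✓ (rhs at j=2)
  i=3: ✓ (rhs at j=4; lhs holds on [3,3])

0, 1, 2, 3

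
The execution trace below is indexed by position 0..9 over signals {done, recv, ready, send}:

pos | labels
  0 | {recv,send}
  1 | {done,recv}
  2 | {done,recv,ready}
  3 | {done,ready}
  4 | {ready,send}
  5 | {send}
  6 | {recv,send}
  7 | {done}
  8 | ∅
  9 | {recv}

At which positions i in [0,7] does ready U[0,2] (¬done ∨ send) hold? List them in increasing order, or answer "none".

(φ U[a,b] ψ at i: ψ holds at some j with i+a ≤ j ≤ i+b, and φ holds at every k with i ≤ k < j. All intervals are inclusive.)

0, 2, 3, 4, 5, 6

Evaluate at each i in [0,7]:
  i=0: ✓ (rhs at j=0)
  i=1: ✗ (no rhs in [1,3])
  i=2: ✓ (rhs at j=4; lhs holds on [2,3])
  i=3: ✓ (rhs at j=4; lhs holds on [3,3])
  i=4: ✓ (rhs at j=4)
  i=5: ✓ (rhs at j=5)
  i=6: ✓ (rhs at j=6)
  i=7: ✗ (lhs fails at k=7 before rhs at j=8)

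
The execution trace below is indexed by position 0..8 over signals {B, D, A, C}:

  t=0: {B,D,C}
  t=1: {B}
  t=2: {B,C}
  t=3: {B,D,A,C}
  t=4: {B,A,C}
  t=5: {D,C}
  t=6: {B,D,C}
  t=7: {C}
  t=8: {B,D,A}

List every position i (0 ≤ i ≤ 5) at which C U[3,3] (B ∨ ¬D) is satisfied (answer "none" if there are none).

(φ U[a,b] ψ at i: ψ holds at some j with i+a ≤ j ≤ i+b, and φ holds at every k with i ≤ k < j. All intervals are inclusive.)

Evaluate at each i in [0,5]:
  i=0: ✗ (lhs fails at k=1 before rhs at j=3)
  i=1: ✗ (lhs fails at k=1 before rhs at j=4)
  i=2: ✗ (no rhs in [5,5])
  i=3: ✓ (rhs at j=6; lhs holds on [3,5])
  i=4: ✓ (rhs at j=7; lhs holds on [4,6])
  i=5: ✓ (rhs at j=8; lhs holds on [5,7])

3, 4, 5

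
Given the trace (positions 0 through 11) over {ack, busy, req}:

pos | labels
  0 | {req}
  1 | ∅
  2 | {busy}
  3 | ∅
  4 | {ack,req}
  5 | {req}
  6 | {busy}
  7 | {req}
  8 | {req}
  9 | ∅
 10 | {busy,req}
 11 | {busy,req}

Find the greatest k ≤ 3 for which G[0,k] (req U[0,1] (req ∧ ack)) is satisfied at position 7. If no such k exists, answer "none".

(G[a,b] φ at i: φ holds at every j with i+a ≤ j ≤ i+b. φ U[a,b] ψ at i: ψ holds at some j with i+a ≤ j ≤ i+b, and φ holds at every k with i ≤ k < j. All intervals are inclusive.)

(req U[0,1] (req ∧ ack)) must hold from j=7 onward; find where it first fails.
  j=7: fails → no k works.

none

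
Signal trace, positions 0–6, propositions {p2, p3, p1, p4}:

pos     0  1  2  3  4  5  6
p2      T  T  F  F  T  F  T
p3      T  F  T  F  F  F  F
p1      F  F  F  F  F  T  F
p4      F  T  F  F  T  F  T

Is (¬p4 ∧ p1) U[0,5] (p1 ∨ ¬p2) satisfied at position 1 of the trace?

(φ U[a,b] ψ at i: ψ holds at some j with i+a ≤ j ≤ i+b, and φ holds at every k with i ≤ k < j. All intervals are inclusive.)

Need some j in [1,6] with (p1 ∨ ¬p2), and (¬p4 ∧ p1) at every k in [1,j-1].
  j=1: (p1 ∨ ¬p2) false.
  j=2: (p1 ∨ ¬p2) holds, but (¬p4 ∧ p1) fails at k=1 → not this j.
  j=3: (p1 ∨ ¬p2) holds, but (¬p4 ∧ p1) fails at k=1 → not this j.
  j=4: (p1 ∨ ¬p2) false.
  j=5: (p1 ∨ ¬p2) holds, but (¬p4 ∧ p1) fails at k=1 → not this j.
  j=6: (p1 ∨ ¬p2) false.
No j in the window works → until fails.

False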